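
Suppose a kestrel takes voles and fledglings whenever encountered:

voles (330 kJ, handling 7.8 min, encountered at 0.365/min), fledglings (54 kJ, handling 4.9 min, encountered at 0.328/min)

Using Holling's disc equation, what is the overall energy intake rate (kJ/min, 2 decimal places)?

25.33 kJ/min

R = Σλ_iE_i / (1 + Σλ_ih_i)
Numerator: 0.365×330 + 0.328×54 = 138.2
Denominator: 1 + 0.365×7.8 + 0.328×4.9 = 5.454
R = 138.2/5.454 = 25.33 kJ/min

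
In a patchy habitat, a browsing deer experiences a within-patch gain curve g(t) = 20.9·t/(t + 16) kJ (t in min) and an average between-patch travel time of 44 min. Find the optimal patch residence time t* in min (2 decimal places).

26.53 min

By the marginal value theorem, leave when the instantaneous gain rate g'(t) equals the habitat-wide average g(t)/(T + t).
g'(t) = 20.9·16/(t + 16)². Setting 20.9·16/(t+16)² = 20.9t/[(t+16)(44+t)] gives 16(44+t) = t(t+16), so t² = 16×44 = 704.
t* = √704 = 26.53 min.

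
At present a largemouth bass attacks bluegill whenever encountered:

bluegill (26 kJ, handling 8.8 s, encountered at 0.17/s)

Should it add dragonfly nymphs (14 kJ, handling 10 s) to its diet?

On bluegill alone, R = ΣλE/(1+Σλh) = 4.42/2.496 = 1.771 kJ/s.
Profitability of dragonfly nymphs: 14/10 = 1.4 kJ/s.
1.4 < 1.771, so adding dragonfly nymphs would lower the average — exclude it.

No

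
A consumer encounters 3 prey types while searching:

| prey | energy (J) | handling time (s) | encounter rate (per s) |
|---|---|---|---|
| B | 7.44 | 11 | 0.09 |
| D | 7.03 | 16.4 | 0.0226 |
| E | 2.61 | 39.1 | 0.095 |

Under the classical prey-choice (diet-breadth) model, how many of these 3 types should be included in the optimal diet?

E/h in descending order: B 0.676, D 0.429, E 0.0668 J/s. The optimal diet is the largest prefix of this list for which every included type satisfies E_i/h_i > R on the types above it.
Rate on top 1: 0.3365. D: 0.429 > 0.3365 → include.
Rate on top 2: 0.351. E: 0.0668 < 0.351 → exclude; stop.
Optimal diet: B, D — 2 of 3 types.

2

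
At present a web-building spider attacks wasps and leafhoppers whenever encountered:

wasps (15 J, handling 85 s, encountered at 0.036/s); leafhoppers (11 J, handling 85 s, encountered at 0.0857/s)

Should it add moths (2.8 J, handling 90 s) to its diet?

No

Current rate: (0.036×15 + 0.0857×11)/(1 + 0.036×85 + 0.0857×85) = 0.1307 J/s.
Profitability of moths: 2.8/90 = 0.03111 J/s.
Since 0.03111 < R, time spent handling moths is better spent searching.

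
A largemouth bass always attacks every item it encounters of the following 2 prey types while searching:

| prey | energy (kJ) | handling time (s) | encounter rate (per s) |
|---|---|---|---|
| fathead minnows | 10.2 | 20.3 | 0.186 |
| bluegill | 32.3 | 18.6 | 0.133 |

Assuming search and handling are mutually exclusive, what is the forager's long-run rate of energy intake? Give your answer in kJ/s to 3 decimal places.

Energy encountered per unit search time: 0.186×10.2 + 0.133×32.3 = 6.193 kJ/s.
Handling time per unit search time: 0.186×20.3 + 0.133×18.6 = 6.25.
Rate = 6.193/(1 + 6.25) = 0.8543 kJ/s.

0.854 kJ/s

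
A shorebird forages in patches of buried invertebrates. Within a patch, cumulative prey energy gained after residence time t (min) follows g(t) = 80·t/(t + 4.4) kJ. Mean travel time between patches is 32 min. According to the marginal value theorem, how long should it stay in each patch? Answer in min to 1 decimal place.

11.9 min

By the marginal value theorem, leave when the instantaneous gain rate g'(t) equals the habitat-wide average g(t)/(T + t).
g'(t) = 80·4.4/(t + 4.4)². Setting 80·4.4/(t+4.4)² = 80t/[(t+4.4)(32+t)] gives 4.4(32+t) = t(t+4.4), so t² = 4.4×32 = 140.8.
t* = √140.8 = 11.87 min.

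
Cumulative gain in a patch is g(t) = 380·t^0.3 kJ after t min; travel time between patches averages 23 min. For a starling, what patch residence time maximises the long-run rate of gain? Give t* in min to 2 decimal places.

9.86 min

Optimal t* satisfies g'(t*) = g(t*)/(T + t*).
g'(t) = 0.3·380·t^-0.7. Setting 0.3·380·t^-0.7 = 380·t^0.3/(23+t) gives 0.3(23+t) = t, so 0.70·t = 0.3×23.
t* = 0.3×23/0.70 = 9.857 min.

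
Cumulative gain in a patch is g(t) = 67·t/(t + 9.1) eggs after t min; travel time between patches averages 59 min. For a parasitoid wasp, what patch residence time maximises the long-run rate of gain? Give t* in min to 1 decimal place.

By the marginal value theorem, leave when the instantaneous gain rate g'(t) equals the habitat-wide average g(t)/(T + t).
g'(t) = 67·9.1/(t + 9.1)². Setting 67·9.1/(t+9.1)² = 67t/[(t+9.1)(59+t)] gives 9.1(59+t) = t(t+9.1), so t² = 9.1×59 = 536.9.
t* = √536.9 = 23.17 min.

23.2 min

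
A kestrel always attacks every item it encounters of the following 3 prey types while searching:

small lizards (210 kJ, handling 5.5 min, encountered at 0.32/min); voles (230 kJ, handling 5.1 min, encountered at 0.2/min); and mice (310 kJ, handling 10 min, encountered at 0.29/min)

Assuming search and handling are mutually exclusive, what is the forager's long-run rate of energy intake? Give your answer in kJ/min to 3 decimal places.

30.404 kJ/min

R = Σλ_iE_i / (1 + Σλ_ih_i)
Numerator: 0.32×210 + 0.2×230 + 0.29×310 = 203.1
Denominator: 1 + 0.32×5.5 + 0.2×5.1 + 0.29×10 = 6.68
R = 203.1/6.68 = 30.4 kJ/min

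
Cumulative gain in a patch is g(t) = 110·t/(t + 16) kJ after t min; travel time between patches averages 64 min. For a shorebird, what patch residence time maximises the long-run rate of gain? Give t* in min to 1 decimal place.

32.0 min

Optimal t* satisfies g'(t*) = g(t*)/(T + t*).
g'(t) = 110·16/(t + 16)². Setting 110·16/(t+16)² = 110t/[(t+16)(64+t)] gives 16(64+t) = t(t+16), so t² = 16×64 = 1024.
t* = √1024 = 32 min.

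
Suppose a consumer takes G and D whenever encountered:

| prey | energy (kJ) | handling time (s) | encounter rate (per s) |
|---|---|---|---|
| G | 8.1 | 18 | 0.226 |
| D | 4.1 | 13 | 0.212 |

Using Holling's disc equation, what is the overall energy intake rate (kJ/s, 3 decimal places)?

0.345 kJ/s

R = (0.226×8.1 + 0.212×4.1) / (1 + 0.226×18 + 0.212×13) = 2.7/7.824 = 0.3451 kJ/s.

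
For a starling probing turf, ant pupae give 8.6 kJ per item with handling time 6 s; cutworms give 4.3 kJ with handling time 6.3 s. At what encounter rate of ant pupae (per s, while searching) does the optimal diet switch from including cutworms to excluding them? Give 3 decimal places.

At the threshold, the rate on ant pupae alone equals the profitability of cutworms: λ·8.6/(1 + λ·6) = 4.3/6.3 = 0.6825.
Rearranging, λ(8.6 − 0.6825×6) = 0.6825, so λ = 0.6825/4.505 = 0.1515 per s.

0.152 per s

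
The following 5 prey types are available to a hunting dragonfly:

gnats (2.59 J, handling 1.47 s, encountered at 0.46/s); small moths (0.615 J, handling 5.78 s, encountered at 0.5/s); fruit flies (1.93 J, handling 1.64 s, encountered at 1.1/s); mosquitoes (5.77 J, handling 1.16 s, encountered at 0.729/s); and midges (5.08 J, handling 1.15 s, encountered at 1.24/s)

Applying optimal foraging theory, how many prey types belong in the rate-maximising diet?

Rank by E/h (J/s): mosquitoes 4.97, midges 4.42, gnats 1.76, fruit flies 1.18, small moths 0.106. Include each in turn until the next type's E/h falls below the running intake rate.
Rate on top 1: 2.279. midges: 4.42 > 2.279 → include.
Rate on top 2: 3.211. gnats: 1.76 < 3.211 → exclude; stop.
Optimal diet: mosquitoes, midges — 2 of 5 types.

2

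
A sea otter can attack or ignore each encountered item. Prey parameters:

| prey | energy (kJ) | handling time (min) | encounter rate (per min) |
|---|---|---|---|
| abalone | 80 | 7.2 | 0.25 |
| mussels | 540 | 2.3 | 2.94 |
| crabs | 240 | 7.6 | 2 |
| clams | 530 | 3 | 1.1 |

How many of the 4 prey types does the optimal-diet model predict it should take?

E/h in descending order: mussels 235, clams 177, crabs 31.6, abalone 11.1 kJ/min. The optimal diet is the largest prefix of this list for which every included type satisfies E_i/h_i > R on the types above it.
Rate on top 1: 204.5. clams: 177 < 204.5 → exclude; stop.
Optimal diet: mussels — 1 of 4 types.

1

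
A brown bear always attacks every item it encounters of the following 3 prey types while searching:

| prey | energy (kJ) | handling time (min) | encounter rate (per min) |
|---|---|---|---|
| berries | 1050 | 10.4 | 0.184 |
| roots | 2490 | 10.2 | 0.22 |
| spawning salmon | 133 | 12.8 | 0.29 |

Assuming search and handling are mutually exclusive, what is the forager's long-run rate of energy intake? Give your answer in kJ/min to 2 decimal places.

87.89 kJ/min

R = Σλ_iE_i / (1 + Σλ_ih_i)
Numerator: 0.184×1050 + 0.22×2490 + 0.29×133 = 779.6
Denominator: 1 + 0.184×10.4 + 0.22×10.2 + 0.29×12.8 = 8.87
R = 779.6/8.87 = 87.89 kJ/min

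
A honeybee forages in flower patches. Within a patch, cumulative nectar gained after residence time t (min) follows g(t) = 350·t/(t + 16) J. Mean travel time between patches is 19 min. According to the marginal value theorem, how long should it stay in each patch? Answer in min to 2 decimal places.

17.44 min

Optimal t* satisfies g'(t*) = g(t*)/(T + t*).
g'(t) = 350·16/(t + 16)². Setting 350·16/(t+16)² = 350t/[(t+16)(19+t)] gives 16(19+t) = t(t+16), so t² = 16×19 = 304.
t* = √304 = 17.44 min.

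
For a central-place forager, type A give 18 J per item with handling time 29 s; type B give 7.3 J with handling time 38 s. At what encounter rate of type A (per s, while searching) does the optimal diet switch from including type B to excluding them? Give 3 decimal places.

0.015 per s

Drop type B once their profitability E₂/h₂ falls below the rate achievable on type A alone: E₂/h₂ = λE₁/(1 + λh₁).
Solve for λ: λE₁h₂ = E₂(1 + λh₁) → λ(E₁h₂ − E₂h₁) = E₂ → λ = E₂/(E₁h₂ − E₂h₁).
λ = 7.3/(18×38 − 7.3×29) = 7.3/472.3 = 0.01546 per s.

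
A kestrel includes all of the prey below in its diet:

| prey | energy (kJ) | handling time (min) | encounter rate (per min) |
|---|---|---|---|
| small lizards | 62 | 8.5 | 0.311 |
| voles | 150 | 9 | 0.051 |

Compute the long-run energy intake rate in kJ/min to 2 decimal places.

R = (0.311×62 + 0.051×150) / (1 + 0.311×8.5 + 0.051×9) = 26.93/4.103 = 6.565 kJ/min.

6.56 kJ/min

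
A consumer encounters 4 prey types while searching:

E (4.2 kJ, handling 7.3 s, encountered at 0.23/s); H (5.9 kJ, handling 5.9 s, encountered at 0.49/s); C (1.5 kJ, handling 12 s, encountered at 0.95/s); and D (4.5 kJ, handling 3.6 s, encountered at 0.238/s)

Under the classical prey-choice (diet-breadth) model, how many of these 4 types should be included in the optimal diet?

2

Profitabilities (E/h, kJ/s): D 1.25, H 1, E 0.575, C 0.125. Add prey in this order while the next type's profitability exceeds the intake rate on those already taken.
Rate on top 1: 0.5768. H: 1 > 0.5768 → include.
Rate on top 2: 0.8345. E: 0.575 < 0.8345 → exclude; stop.
Optimal diet: D, H — 2 of 4 types.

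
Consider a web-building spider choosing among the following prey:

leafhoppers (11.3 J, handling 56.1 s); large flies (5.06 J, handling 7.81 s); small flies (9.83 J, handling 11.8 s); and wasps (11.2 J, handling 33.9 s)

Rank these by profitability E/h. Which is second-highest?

large flies

In descending order of E/h:
small flies: 9.83/11.8 = 0.833 J/s
large flies: 5.06/7.81 = 0.648 J/s
wasps: 11.2/33.9 = 0.33 J/s
leafhoppers: 11.3/56.1 = 0.201 J/s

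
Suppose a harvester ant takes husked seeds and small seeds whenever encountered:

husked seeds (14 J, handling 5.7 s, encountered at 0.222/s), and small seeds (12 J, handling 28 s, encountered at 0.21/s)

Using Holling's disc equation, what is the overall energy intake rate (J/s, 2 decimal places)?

R = Σλ_iE_i / (1 + Σλ_ih_i)
Numerator: 0.222×14 + 0.21×12 = 5.628
Denominator: 1 + 0.222×5.7 + 0.21×28 = 8.145
R = 5.628/8.145 = 0.6909 J/s

0.69 J/s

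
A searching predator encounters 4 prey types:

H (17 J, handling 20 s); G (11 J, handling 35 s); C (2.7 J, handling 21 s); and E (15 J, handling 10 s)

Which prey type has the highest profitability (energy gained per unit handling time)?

E

Profitability E/h (J/s): H = 17/20 = 0.85, G = 11/35 = 0.314, C = 2.7/21 = 0.129, E = 15/10 = 1.5.
Ranked: E > H > G > C.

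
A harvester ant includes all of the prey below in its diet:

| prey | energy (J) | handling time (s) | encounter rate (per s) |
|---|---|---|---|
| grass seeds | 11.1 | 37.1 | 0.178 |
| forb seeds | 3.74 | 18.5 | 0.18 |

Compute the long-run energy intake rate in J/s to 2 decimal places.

0.24 J/s

R = Σλ_iE_i / (1 + Σλ_ih_i)
Numerator: 0.178×11.1 + 0.18×3.74 = 2.649
Denominator: 1 + 0.178×37.1 + 0.18×18.5 = 10.93
R = 2.649/10.93 = 0.2423 J/s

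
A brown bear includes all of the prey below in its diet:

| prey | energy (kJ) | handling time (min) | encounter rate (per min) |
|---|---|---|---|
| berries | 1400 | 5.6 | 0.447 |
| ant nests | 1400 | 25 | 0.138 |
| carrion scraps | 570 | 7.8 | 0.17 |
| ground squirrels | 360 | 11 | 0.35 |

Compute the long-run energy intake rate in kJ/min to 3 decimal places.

R = Σλ_iE_i / (1 + Σλ_ih_i)
Numerator: 0.447×1400 + 0.138×1400 + 0.17×570 + 0.35×360 = 1042
Denominator: 1 + 0.447×5.6 + 0.138×25 + 0.17×7.8 + 0.35×11 = 12.13
R = 1042/12.13 = 85.9 kJ/min

85.900 kJ/min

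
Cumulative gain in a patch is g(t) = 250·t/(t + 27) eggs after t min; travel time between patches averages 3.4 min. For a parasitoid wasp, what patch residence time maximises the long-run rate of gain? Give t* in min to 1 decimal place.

Optimal t* satisfies g'(t*) = g(t*)/(T + t*).
g'(t) = 250·27/(t + 27)². Setting 250·27/(t+27)² = 250t/[(t+27)(3.4+t)] gives 27(3.4+t) = t(t+27), so t² = 27×3.4 = 91.8.
t* = √91.8 = 9.581 min.

9.6 min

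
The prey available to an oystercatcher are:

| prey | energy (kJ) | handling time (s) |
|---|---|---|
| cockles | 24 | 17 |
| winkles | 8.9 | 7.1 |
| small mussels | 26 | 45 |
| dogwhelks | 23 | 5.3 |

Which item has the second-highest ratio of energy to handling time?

Profitability E/h (kJ/s): cockles = 24/17 = 1.41, winkles = 8.9/7.1 = 1.25, small mussels = 26/45 = 0.578, dogwhelks = 23/5.3 = 4.34.
Ranked: dogwhelks > cockles > winkles > small mussels.

cockles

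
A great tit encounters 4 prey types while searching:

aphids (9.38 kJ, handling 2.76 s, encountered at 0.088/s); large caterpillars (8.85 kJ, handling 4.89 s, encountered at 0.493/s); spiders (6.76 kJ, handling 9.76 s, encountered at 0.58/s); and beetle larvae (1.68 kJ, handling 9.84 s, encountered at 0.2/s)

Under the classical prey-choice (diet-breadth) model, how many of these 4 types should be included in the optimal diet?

Rank by E/h (kJ/s): aphids 3.4, large caterpillars 1.81, spiders 0.693, beetle larvae 0.171. Include each in turn until the next type's E/h falls below the running intake rate.
Rate on top 1: 0.6641. large caterpillars: 1.81 > 0.6641 → include.
Rate on top 2: 1.42. spiders: 0.693 < 1.42 → exclude; stop.
Optimal diet: aphids, large caterpillars — 2 of 4 types.

2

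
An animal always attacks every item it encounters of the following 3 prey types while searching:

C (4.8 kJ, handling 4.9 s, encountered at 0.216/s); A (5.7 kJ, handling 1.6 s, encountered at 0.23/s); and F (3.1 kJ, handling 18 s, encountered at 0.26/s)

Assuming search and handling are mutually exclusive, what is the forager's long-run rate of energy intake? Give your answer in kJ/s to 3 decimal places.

R = (0.216×4.8 + 0.23×5.7 + 0.26×3.1) / (1 + 0.216×4.9 + 0.23×1.6 + 0.26×18) = 3.154/7.106 = 0.4438 kJ/s.

0.444 kJ/s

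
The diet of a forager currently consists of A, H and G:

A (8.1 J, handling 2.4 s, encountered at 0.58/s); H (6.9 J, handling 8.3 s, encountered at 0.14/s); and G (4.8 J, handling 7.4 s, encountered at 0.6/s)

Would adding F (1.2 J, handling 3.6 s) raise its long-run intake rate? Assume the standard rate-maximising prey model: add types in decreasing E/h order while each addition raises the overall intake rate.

Intake rate on the current diet: R = (0.58×8.1 + 0.14×6.9 + 0.6×4.8) / (1 + 0.58×2.4 + 0.14×8.3 + 0.6×7.4) = 8.544/7.994 = 1.069 J/s.
Profitability of F: 1.2/3.6 = 0.3333 J/s.
0.3333 < 1.069, so adding F would lower the average — exclude it.

No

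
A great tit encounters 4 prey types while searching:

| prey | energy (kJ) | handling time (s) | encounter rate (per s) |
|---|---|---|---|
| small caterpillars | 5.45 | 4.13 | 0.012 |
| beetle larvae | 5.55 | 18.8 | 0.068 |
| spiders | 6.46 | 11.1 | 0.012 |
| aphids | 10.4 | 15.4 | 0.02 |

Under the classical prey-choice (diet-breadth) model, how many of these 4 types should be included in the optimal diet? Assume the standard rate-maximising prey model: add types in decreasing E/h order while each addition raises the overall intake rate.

4

Profitabilities (E/h, kJ/s): small caterpillars 1.32, aphids 0.675, spiders 0.582, beetle larvae 0.295. Add prey in this order while the next type's profitability exceeds the intake rate on those already taken.
Rate on top 1: 0.06231. aphids: 0.675 > 0.06231 → include.
Rate on top 2: 0.2014. spiders: 0.582 > 0.2014 → include.
Rate on top 3: 0.2354. beetle larvae: 0.295 > 0.2354 → include.
Optimal diet: small caterpillars, aphids, spiders, beetle larvae — 4 of 4 types.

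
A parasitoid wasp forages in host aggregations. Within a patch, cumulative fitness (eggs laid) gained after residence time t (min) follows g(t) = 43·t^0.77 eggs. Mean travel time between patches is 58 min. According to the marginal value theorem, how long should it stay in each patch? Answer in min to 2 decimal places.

Optimal t* satisfies g'(t*) = g(t*)/(T + t*).
g'(t) = 0.77·43·t^-0.23. Setting 0.77·43·t^-0.23 = 43·t^0.77/(58+t) gives 0.77(58+t) = t, so 0.23·t = 0.77×58.
t* = 0.77×58/0.23 = 194.2 min.

194.17 min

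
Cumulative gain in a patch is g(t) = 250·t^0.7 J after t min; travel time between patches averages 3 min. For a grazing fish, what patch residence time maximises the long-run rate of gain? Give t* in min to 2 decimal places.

7.00 min

By the marginal value theorem, leave when the instantaneous gain rate g'(t) equals the habitat-wide average g(t)/(T + t).
g'(t) = 0.7·250·t^-0.3. Setting 0.7·250·t^-0.3 = 250·t^0.7/(3+t) gives 0.7(3+t) = t, so 0.30·t = 0.7×3.
t* = 0.7×3/0.30 = 7 min.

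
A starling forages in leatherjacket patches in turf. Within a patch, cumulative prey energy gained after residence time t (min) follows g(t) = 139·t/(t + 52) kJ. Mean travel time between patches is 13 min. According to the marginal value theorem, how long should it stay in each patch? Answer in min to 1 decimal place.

By the marginal value theorem, leave when the instantaneous gain rate g'(t) equals the habitat-wide average g(t)/(T + t).
g'(t) = 139·52/(t + 52)². Setting 139·52/(t+52)² = 139t/[(t+52)(13+t)] gives 52(13+t) = t(t+52), so t² = 52×13 = 676.
t* = √676 = 26 min.

26.0 min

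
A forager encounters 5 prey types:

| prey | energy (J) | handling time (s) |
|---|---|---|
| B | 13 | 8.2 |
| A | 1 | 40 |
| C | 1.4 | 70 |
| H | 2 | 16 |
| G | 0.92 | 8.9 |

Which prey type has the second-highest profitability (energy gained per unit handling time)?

H

In descending order of E/h:
B: 13/8.2 = 1.59 J/s
H: 2/16 = 0.125 J/s
G: 0.92/8.9 = 0.103 J/s
A: 1/40 = 0.025 J/s
C: 1.4/70 = 0.02 J/s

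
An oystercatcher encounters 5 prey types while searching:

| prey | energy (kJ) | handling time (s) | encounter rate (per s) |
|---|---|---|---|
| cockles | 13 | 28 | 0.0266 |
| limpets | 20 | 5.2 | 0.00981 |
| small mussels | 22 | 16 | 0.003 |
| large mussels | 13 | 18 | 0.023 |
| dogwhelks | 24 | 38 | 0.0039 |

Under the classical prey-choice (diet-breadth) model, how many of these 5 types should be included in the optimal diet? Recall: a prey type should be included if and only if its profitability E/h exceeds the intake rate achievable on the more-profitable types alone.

5

Rank by E/h (kJ/s): limpets 3.85, small mussels 1.38, large mussels 0.722, dogwhelks 0.632, cockles 0.464. Include each in turn until the next type's E/h falls below the running intake rate.
Rate on top 1: 0.1867. small mussels: 1.38 > 0.1867 → include.
Rate on top 2: 0.2386. large mussels: 0.722 > 0.2386 → include.
Rate on top 3: 0.3709. dogwhelks: 0.632 > 0.3709 → include.
Rate on top 4: 0.3942. cockles: 0.464 > 0.3942 → include.
Optimal diet: limpets, small mussels, large mussels, dogwhelks, cockles — 5 of 5 types.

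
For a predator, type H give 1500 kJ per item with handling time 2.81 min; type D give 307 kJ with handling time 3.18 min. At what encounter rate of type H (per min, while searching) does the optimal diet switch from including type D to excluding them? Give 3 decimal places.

At the threshold, the rate on type H alone equals the profitability of type D: λ·1500/(1 + λ·2.81) = 307/3.18 = 96.54.
Rearranging, λ(1500 − 96.54×2.81) = 96.54, so λ = 96.54/1229 = 0.07857 per min.

0.079 per min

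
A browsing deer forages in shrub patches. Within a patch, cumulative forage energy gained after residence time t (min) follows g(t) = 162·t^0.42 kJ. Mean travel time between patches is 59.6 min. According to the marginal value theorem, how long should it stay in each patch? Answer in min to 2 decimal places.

Maximise g(t)/(T+t): set derivative to zero → g'(t)(T+t) = g(t).
g'(t) = 0.42·162·t^-0.58. Setting 0.42·162·t^-0.58 = 162·t^0.42/(59.6+t) gives 0.42(59.6+t) = t, so 0.58·t = 0.42×59.6.
t* = 0.42×59.6/0.58 = 43.16 min.

43.16 min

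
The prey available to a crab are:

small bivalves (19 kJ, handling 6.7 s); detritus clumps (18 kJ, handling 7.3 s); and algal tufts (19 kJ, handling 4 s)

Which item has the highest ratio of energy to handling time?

In descending order of E/h:
algal tufts: 19/4 = 4.75 kJ/s
small bivalves: 19/6.7 = 2.84 kJ/s
detritus clumps: 18/7.3 = 2.47 kJ/s

algal tufts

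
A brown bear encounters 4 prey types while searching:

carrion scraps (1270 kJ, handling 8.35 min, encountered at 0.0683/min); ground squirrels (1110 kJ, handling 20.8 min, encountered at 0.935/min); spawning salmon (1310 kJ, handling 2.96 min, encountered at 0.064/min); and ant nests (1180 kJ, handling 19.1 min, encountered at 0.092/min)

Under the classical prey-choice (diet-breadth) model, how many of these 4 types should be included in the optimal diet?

E/h in descending order: spawning salmon 443, carrion scraps 152, ant nests 61.8, ground squirrels 53.4 kJ/min. The optimal diet is the largest prefix of this list for which every included type satisfies E_i/h_i > R on the types above it.
Rate on top 1: 70.49. carrion scraps: 152 > 70.49 → include.
Rate on top 2: 96.94. ant nests: 61.8 < 96.94 → exclude; stop.
Optimal diet: spawning salmon, carrion scraps — 2 of 4 types.

2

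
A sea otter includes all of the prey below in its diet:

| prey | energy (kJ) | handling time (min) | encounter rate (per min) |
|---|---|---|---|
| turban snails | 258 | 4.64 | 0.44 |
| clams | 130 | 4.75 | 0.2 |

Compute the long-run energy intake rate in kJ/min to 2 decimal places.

Energy encountered per unit search time: 0.44×258 + 0.2×130 = 139.5 kJ/min.
Handling time per unit search time: 0.44×4.64 + 0.2×4.75 = 2.992.
Rate = 139.5/(1 + 2.992) = 34.95 kJ/min.

34.95 kJ/min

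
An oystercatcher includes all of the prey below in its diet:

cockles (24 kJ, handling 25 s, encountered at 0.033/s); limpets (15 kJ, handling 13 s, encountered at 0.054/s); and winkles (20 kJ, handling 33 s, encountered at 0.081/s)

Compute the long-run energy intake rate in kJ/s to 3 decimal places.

R = (0.033×24 + 0.054×15 + 0.081×20) / (1 + 0.033×25 + 0.054×13 + 0.081×33) = 3.222/5.2 = 0.6196 kJ/s.

0.620 kJ/s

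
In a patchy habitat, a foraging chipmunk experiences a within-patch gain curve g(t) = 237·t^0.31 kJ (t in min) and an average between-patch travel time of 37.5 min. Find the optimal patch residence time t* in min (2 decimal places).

Maximise g(t)/(T+t): set derivative to zero → g'(t)(T+t) = g(t).
g'(t) = 0.31·237·t^-0.69. Setting 0.31·237·t^-0.69 = 237·t^0.31/(37.5+t) gives 0.31(37.5+t) = t, so 0.69·t = 0.31×37.5.
t* = 0.31×37.5/0.69 = 16.85 min.

16.85 min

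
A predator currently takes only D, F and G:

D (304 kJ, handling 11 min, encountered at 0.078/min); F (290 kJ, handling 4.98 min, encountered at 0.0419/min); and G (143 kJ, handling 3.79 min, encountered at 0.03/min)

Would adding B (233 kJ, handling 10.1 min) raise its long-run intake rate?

Yes

On D, F and G alone, R = ΣλE/(1+Σλh) = 40.15/2.18 = 18.42 kJ/min.
Profitability of B: 233/10.1 = 23.07 kJ/min.
23.07 > 18.42, so adding B raises the average — include it.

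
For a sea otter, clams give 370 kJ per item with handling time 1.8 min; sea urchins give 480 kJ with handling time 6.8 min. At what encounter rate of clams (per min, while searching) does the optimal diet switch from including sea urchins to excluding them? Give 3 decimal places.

0.291 per min

At the threshold, the rate on clams alone equals the profitability of sea urchins: λ·370/(1 + λ·1.8) = 480/6.8 = 70.59.
Rearranging, λ(370 − 70.59×1.8) = 70.59, so λ = 70.59/242.9 = 0.2906 per min.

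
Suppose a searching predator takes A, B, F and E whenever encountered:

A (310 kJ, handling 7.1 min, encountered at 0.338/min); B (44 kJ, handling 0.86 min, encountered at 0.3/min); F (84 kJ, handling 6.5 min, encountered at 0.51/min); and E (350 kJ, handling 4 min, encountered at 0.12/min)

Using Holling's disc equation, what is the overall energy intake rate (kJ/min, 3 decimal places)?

27.214 kJ/min

R = (0.338×310 + 0.3×44 + 0.51×84 + 0.12×350) / (1 + 0.338×7.1 + 0.3×0.86 + 0.51×6.5 + 0.12×4) = 202.8/7.453 = 27.21 kJ/min.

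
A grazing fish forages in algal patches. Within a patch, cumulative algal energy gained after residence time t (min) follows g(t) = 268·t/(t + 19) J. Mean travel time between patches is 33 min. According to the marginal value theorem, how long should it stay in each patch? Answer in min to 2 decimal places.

25.04 min

Maximise g(t)/(T+t): set derivative to zero → g'(t)(T+t) = g(t).
g'(t) = 268·19/(t + 19)². Setting 268·19/(t+19)² = 268t/[(t+19)(33+t)] gives 19(33+t) = t(t+19), so t² = 19×33 = 627.
t* = √627 = 25.04 min.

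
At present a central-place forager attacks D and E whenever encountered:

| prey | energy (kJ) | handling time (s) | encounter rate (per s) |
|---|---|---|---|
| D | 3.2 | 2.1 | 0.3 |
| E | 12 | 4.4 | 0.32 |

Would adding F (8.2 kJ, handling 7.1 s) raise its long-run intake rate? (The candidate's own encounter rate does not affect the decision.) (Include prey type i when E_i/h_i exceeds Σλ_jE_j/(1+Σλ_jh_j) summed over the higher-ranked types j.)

No

On D and E alone, R = ΣλE/(1+Σλh) = 4.8/3.038 = 1.58 kJ/s.
Profitability of F: 8.2/7.1 = 1.155 kJ/s.
Since 1.155 < R, time spent handling F is better spent searching.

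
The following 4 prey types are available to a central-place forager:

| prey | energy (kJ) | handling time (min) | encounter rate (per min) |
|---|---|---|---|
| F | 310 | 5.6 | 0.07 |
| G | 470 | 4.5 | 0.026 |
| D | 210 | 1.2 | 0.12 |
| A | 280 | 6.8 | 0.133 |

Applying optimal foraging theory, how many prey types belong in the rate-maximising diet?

4

E/h in descending order: D 175, G 104, F 55.4, A 41.2 kJ/min. The optimal diet is the largest prefix of this list for which every included type satisfies E_i/h_i > R on the types above it.
Rate on top 1: 22.03. G: 104 > 22.03 → include.
Rate on top 2: 29.67. F: 55.4 > 29.67 → include.
Rate on top 3: 35.77. A: 41.2 > 35.77 → include.
Optimal diet: D, G, F, A — 4 of 4 types.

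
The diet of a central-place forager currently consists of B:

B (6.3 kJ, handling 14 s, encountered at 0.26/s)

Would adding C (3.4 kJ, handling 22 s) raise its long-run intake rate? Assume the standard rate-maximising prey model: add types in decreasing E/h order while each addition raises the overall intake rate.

Current rate: (0.26×6.3)/(1 + 0.26×14) = 0.353 kJ/s.
C: E/h = 3.4/22 = 0.1545 kJ/s.
Since 0.1545 < R, time spent handling C is better spent searching.

No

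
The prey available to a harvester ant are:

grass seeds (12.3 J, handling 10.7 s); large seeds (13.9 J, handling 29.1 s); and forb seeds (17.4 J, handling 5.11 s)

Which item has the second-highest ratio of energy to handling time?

Profitability E/h (J/s): grass seeds = 12.3/10.7 = 1.15, large seeds = 13.9/29.1 = 0.478, forb seeds = 17.4/5.11 = 3.41.
Ranked: forb seeds > grass seeds > large seeds.

grass seeds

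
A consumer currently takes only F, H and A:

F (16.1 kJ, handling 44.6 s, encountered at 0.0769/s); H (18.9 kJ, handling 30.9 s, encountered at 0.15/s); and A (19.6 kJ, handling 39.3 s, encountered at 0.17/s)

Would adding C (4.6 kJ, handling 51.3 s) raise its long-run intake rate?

Current rate: (0.0769×16.1 + 0.15×18.9 + 0.17×19.6)/(1 + 0.0769×44.6 + 0.15×30.9 + 0.17×39.3) = 0.4703 kJ/s.
C: E/h = 4.6/51.3 = 0.08967 kJ/s.
0.08967 < 0.4703, so adding C would lower the average — exclude it.

No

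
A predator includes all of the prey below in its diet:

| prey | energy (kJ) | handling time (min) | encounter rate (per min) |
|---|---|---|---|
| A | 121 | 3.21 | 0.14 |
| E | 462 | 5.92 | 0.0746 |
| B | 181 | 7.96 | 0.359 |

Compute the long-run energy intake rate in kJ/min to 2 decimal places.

24.51 kJ/min

R = (0.14×121 + 0.0746×462 + 0.359×181) / (1 + 0.14×3.21 + 0.0746×5.92 + 0.359×7.96) = 116.4/4.749 = 24.51 kJ/min.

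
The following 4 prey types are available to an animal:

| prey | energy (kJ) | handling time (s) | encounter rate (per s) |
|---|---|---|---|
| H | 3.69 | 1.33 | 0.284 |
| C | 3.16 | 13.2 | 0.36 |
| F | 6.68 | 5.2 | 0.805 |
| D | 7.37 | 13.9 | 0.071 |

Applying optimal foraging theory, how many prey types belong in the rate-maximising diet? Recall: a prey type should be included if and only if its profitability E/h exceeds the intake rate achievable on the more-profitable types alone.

E/h in descending order: H 2.77, F 1.28, D 0.53, C 0.239 kJ/s. The optimal diet is the largest prefix of this list for which every included type satisfies E_i/h_i > R on the types above it.
Rate on top 1: 0.7606. F: 1.28 > 0.7606 → include.
Rate on top 2: 1.155. D: 0.53 < 1.155 → exclude; stop.
Optimal diet: H, F — 2 of 4 types.

2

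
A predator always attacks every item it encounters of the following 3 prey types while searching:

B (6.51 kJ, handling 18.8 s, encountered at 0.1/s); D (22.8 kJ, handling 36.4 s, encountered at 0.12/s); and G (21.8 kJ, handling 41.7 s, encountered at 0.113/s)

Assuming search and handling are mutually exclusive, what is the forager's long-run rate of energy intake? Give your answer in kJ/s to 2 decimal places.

0.49 kJ/s

R = (0.1×6.51 + 0.12×22.8 + 0.113×21.8) / (1 + 0.1×18.8 + 0.12×36.4 + 0.113×41.7) = 5.85/11.96 = 0.4892 kJ/s.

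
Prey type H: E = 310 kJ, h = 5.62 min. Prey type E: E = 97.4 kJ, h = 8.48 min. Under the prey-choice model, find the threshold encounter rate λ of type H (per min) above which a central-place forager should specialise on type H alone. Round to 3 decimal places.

At the threshold, the rate on type H alone equals the profitability of type E: λ·310/(1 + λ·5.62) = 97.4/8.48 = 11.49.
Rearranging, λ(310 − 11.49×5.62) = 11.49, so λ = 11.49/245.4 = 0.0468 per min.

0.047 per min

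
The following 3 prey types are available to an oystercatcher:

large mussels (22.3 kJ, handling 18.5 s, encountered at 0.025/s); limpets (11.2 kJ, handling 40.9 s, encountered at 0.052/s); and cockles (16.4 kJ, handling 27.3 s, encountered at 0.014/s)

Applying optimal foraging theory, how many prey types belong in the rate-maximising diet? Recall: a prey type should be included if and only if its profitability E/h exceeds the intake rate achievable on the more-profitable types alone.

Profitabilities (E/h, kJ/s): large mussels 1.21, cockles 0.601, limpets 0.274. Add prey in this order while the next type's profitability exceeds the intake rate on those already taken.
Rate on top 1: 0.3812. cockles: 0.601 > 0.3812 → include.
Rate on top 2: 0.4267. limpets: 0.274 < 0.4267 → exclude; stop.
Optimal diet: large mussels, cockles — 2 of 3 types.

2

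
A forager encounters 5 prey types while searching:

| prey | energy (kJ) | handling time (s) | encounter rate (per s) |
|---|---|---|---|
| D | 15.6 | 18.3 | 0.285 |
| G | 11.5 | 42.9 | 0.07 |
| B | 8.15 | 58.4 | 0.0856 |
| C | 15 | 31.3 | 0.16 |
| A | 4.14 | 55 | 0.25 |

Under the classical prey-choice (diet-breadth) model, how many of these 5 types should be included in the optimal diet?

Profitabilities (E/h, kJ/s): D 0.852, C 0.479, G 0.268, B 0.14, A 0.0753. Add prey in this order while the next type's profitability exceeds the intake rate on those already taken.
Rate on top 1: 0.7153. C: 0.479 < 0.7153 → exclude; stop.
Optimal diet: D — 1 of 5 types.

1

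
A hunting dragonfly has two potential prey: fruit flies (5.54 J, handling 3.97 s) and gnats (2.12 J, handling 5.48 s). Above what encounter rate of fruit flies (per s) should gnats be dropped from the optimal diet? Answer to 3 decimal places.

The zero-one rule: include gnats iff E₂/h₂ > λE₁/(1+λh₁). Equality gives the switch point.
λE₁h₂ = E₂ + λE₂h₁ ⇒ λ = E₂/(E₁h₂ − E₂h₁) = 2.12/(30.36 − 8.416) = 0.09661 per s.

0.097 per s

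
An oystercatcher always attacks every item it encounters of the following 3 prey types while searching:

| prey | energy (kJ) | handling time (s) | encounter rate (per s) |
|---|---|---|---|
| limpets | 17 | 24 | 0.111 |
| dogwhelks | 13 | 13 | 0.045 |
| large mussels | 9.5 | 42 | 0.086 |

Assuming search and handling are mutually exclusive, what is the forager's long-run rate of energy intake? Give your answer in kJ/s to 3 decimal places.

R = Σλ_iE_i / (1 + Σλ_ih_i)
Numerator: 0.111×17 + 0.045×13 + 0.086×9.5 = 3.289
Denominator: 1 + 0.111×24 + 0.045×13 + 0.086×42 = 7.861
R = 3.289/7.861 = 0.4184 kJ/s

0.418 kJ/s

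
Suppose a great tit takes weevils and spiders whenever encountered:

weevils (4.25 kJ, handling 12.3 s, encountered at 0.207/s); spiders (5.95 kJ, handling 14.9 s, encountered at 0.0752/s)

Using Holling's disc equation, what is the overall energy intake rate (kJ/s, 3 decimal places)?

R = Σλ_iE_i / (1 + Σλ_ih_i)
Numerator: 0.207×4.25 + 0.0752×5.95 = 1.327
Denominator: 1 + 0.207×12.3 + 0.0752×14.9 = 4.667
R = 1.327/4.667 = 0.2844 kJ/s

0.284 kJ/s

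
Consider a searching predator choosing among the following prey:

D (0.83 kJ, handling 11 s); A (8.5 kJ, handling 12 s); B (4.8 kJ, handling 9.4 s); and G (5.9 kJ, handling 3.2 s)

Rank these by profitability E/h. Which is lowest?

D

Profitability E/h (kJ/s): D = 0.83/11 = 0.0755, A = 8.5/12 = 0.708, B = 4.8/9.4 = 0.511, G = 5.9/3.2 = 1.84.
Ranked: G > A > B > D.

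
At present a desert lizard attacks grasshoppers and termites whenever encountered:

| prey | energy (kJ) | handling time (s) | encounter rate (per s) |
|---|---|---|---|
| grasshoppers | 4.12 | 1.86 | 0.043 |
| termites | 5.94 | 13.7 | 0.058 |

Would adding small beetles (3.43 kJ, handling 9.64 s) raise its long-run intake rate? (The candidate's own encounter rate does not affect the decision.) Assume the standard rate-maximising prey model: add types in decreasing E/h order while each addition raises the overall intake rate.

Current rate: (0.043×4.12 + 0.058×5.94)/(1 + 0.043×1.86 + 0.058×13.7) = 0.2783 kJ/s.
Profitability of small beetles: 3.43/9.64 = 0.3558 kJ/s.
Since 0.3558 > R, including small beetles increases the long-run rate.

Yes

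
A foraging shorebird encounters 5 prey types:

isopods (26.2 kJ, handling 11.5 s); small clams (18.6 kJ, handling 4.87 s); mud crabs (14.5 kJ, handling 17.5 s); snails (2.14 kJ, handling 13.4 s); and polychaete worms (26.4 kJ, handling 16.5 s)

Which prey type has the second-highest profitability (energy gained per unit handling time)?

Profitability E/h (kJ/s): isopods = 26.2/11.5 = 2.28, small clams = 18.6/4.87 = 3.82, mud crabs = 14.5/17.5 = 0.829, snails = 2.14/13.4 = 0.16, polychaete worms = 26.4/16.5 = 1.6.
Ranked: small clams > isopods > polychaete worms > mud crabs > snails.

isopods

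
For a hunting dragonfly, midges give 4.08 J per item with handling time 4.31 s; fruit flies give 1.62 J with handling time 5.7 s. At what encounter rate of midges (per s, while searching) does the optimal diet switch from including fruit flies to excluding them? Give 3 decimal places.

0.100 per s

At the threshold, the rate on midges alone equals the profitability of fruit flies: λ·4.08/(1 + λ·4.31) = 1.62/5.7 = 0.2842.
Rearranging, λ(4.08 − 0.2842×4.31) = 0.2842, so λ = 0.2842/2.855 = 0.09955 per s.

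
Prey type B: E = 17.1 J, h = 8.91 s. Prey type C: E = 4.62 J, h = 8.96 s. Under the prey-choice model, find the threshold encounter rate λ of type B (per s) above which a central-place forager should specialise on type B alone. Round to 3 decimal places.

At the threshold, the rate on type B alone equals the profitability of type C: λ·17.1/(1 + λ·8.91) = 4.62/8.96 = 0.5156.
Rearranging, λ(17.1 − 0.5156×8.91) = 0.5156, so λ = 0.5156/12.51 = 0.04123 per s.

0.041 per s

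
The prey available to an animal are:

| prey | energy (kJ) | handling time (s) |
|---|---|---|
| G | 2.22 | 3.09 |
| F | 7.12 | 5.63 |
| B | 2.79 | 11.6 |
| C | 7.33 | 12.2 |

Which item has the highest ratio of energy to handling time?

F

In descending order of E/h:
F: 7.12/5.63 = 1.26 kJ/s
G: 2.22/3.09 = 0.718 kJ/s
C: 7.33/12.2 = 0.601 kJ/s
B: 2.79/11.6 = 0.241 kJ/s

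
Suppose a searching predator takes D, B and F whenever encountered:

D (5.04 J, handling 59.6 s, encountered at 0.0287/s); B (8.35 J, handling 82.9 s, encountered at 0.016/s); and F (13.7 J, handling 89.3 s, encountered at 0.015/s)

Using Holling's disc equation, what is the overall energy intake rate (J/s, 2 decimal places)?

0.09 J/s

R = Σλ_iE_i / (1 + Σλ_ih_i)
Numerator: 0.0287×5.04 + 0.016×8.35 + 0.015×13.7 = 0.4837
Denominator: 1 + 0.0287×59.6 + 0.016×82.9 + 0.015×89.3 = 5.376
R = 0.4837/5.376 = 0.08998 J/s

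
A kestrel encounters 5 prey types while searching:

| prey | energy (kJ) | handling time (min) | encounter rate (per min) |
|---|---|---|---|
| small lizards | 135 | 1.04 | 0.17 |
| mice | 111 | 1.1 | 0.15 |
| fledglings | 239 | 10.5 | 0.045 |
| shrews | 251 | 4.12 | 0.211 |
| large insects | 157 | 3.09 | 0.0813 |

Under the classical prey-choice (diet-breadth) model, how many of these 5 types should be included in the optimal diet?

Rank by E/h (kJ/min): small lizards 130, mice 101, shrews 60.9, large insects 50.8, fledglings 22.8. Include each in turn until the next type's E/h falls below the running intake rate.
Rate on top 1: 19.5. mice: 101 > 19.5 → include.
Rate on top 2: 29.51. shrews: 60.9 > 29.51 → include.
Rate on top 3: 41.86. large insects: 50.8 > 41.86 → include.
Rate on top 4: 42.77. fledglings: 22.8 < 42.77 → exclude; stop.
Optimal diet: small lizards, mice, shrews, large insects — 4 of 5 types.

4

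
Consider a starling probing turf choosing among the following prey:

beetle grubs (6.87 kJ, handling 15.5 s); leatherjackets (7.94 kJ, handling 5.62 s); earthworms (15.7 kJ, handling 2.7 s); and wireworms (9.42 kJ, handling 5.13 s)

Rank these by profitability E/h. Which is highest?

earthworms

In descending order of E/h:
earthworms: 15.7/2.7 = 5.81 kJ/s
wireworms: 9.42/5.13 = 1.84 kJ/s
leatherjackets: 7.94/5.62 = 1.41 kJ/s
beetle grubs: 6.87/15.5 = 0.443 kJ/s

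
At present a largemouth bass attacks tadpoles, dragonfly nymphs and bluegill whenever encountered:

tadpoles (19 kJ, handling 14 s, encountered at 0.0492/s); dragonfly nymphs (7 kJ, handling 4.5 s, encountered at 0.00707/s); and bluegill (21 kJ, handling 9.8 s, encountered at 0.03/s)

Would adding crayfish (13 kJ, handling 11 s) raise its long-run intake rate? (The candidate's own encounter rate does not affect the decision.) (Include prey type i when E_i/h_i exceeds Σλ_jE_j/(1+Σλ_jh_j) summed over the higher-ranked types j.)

On tadpoles, dragonfly nymphs and bluegill alone, R = ΣλE/(1+Σλh) = 1.614/2.015 = 0.8013 kJ/s.
Profitability of crayfish: 13/11 = 1.182 kJ/s.
1.182 > 0.8013, so adding crayfish raises the average — include it.

Yes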